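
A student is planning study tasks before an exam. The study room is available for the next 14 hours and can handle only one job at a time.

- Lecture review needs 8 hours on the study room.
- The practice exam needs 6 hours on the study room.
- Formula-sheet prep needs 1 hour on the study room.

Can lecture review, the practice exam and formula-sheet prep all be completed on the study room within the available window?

Running back to back, the jobs need 8 + 6 + 1 = 15 hours on the study room.
Since 15 > 14, they cannot all fit.

No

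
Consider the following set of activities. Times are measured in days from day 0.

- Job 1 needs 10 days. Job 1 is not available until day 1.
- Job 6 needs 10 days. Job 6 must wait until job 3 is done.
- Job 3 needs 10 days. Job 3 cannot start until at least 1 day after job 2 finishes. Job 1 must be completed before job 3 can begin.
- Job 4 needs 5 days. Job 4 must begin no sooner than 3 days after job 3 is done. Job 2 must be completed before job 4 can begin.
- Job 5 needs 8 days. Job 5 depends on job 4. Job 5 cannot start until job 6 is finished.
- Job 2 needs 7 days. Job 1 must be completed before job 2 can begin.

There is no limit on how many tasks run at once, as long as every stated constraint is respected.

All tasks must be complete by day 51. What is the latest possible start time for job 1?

Job 5 must finish by day 51; it takes 8 days, so it must start by 51 − 8 = day 43.
Job 4 must finish before job 5 (must start by day 43). With a 5-day duration, job 4 must start by 43 − 5 = day 38.
Job 6 must finish before job 5 (must start by day 43). With a 10-day duration, job 6 must start by 43 − 10 = day 33.
Job 3 has several dependents: job 4 (must start by day 38, minus 3-day gap → day 35); job 6 (must start by day 33). The earliest of those limits is day 33, so job 3 must start by 33 − 10 = day 23.
Job 2 feeds job 3 (must start by day 23, minus 1-day gap → day 22); job 4 (must start by day 38). Taking the minimum, job 2 must finish by day 22 and start by 22 − 7 = day 15.
For job 1: job 2 (must start by day 15); job 3 (must start by day 23). The most restrictive is day 15; with a 10-day duration, job 1 must start by day 5.

5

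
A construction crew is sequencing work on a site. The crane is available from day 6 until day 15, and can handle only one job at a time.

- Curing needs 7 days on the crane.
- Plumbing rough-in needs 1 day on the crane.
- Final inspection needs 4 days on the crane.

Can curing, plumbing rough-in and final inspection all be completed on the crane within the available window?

No

The crane window is 15 − 6 = 9 days.
Running back to back, the jobs need 7 + 1 + 4 = 12 days on the crane.
Since 12 > 9, they cannot all fit.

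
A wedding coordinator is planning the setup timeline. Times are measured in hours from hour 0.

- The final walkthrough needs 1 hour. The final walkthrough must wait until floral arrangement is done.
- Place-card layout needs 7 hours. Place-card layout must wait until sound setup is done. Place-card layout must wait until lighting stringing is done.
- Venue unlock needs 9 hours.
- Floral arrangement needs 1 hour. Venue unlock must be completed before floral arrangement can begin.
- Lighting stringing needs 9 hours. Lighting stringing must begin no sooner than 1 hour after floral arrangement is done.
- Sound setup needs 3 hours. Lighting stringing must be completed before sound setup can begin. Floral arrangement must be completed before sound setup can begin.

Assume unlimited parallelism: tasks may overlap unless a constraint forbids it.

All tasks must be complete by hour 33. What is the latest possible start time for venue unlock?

3

Place-card layout has no dependents, so it just needs to finish by hour 33. Starting by 33 − 7 = hour 26 achieves that.
Sound setup has to be done before place-card layout (must start by hour 26). That means finishing by hour 26, i.e. starting by 26 − 3 = hour 23.
Lighting stringing has several dependents: sound setup (must start by hour 23); place-card layout (must start by hour 26). The earliest of those limits is hour 23, so lighting stringing must start by 23 − 9 = hour 14.
To finish by hour 33, the final walkthrough (duration 1) must start no later than hour 32.
Floral arrangement feeds lighting stringing (must start by hour 14, minus 1-hour gap → hour 13); sound setup (must start by hour 23); the final walkthrough (must start by hour 32). Taking the minimum, floral arrangement must finish by hour 13 and start by 13 − 1 = hour 12.
Venue unlock feeds into floral arrangement (must start by hour 12); so venue unlock must finish by hour 12 and therefore start by hour 3.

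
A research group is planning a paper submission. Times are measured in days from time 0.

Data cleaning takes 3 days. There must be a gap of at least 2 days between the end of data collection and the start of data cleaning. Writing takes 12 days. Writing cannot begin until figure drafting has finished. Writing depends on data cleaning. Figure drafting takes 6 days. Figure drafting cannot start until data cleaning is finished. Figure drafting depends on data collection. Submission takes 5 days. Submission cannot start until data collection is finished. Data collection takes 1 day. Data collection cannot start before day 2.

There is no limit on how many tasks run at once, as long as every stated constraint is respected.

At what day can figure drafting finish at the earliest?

14

Data collection waits on its own release at day 2, so it starts at day 2 and finishes at 2 + 1 = day 3.
Data cleaning waits on data collection (finishes day 3, plus 2-day gap → day 5), so it starts at day 5 and finishes at 5 + 3 = day 8.
Figure drafting has to wait for data cleaning (finishes day 8); data collection (finishes day 3). The latest of these is day 8, so figure drafting runs day 8 to 8 + 6 = day 14.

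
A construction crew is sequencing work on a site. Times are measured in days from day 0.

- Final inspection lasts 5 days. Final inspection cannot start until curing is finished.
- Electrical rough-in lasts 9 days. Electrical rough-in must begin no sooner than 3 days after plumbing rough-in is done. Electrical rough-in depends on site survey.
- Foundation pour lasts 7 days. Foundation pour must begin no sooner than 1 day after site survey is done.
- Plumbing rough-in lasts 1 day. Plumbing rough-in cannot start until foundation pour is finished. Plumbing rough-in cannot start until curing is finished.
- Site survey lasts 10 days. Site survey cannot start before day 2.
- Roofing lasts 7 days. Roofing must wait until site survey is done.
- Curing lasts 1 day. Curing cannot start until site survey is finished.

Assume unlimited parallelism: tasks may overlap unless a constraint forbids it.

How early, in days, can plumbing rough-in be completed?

After its own release at day 2, site survey can start at day 2 and finishes at day 12.
Curing cannot begin until site survey (finishes day 12). It runs from day 12 to 12 + 1 = day 13.
Foundation pour waits on site survey (finishes day 12, plus 1-day gap → day 13), so it starts at day 13 and finishes at 13 + 7 = day 20.
Plumbing rough-in has to wait for foundation pour (finishes day 20); curing (finishes day 13). The latest of these is day 20, so plumbing rough-in runs day 20 to 20 + 1 = day 21.

21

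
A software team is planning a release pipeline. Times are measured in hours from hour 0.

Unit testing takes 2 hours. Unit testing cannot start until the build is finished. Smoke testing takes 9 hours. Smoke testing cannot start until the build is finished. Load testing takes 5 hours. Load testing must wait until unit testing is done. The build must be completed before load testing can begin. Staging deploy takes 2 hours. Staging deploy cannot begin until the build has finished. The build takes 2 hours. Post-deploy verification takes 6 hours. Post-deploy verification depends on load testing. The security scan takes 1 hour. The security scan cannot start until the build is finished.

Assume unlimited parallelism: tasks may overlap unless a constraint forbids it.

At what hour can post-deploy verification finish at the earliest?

The build can start immediately at hour 0; it finishes at hour 2.
Unit testing cannot begin until the build (finishes hour 2). It runs from hour 2 to 2 + 2 = hour 4.
Load testing has to wait for unit testing (finishes hour 4); the build (finishes hour 2). The latest of these is hour 4, so load testing runs hour 4 to 4 + 5 = hour 9.
After load testing (finishes hour 9), post-deploy verification can start at hour 9 and finishes at hour 15.

15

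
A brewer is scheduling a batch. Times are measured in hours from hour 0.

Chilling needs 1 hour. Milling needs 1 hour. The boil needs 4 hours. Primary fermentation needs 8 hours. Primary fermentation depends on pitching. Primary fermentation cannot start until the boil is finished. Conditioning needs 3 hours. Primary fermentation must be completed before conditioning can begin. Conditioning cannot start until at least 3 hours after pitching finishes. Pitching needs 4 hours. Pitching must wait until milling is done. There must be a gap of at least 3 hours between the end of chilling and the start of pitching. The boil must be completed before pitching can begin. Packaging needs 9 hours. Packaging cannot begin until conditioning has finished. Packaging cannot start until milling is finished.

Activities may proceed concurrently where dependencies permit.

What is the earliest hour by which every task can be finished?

28

Chilling has no prerequisites, so it starts at hour 0 and finishes at hour 1.
Nothing blocks the boil, so it runs from hour 0 to hour 4.
Milling can start immediately at hour 0; it finishes at hour 1.
Pitching needs all of milling (finishes hour 1); chilling (finishes hour 1, plus 3-hour gap → hour 4); the boil (finishes hour 4). That puts its earliest start at hour 4; it finishes at 4 + 4 = hour 8.
Primary fermentation needs all of pitching (finishes hour 8); the boil (finishes hour 4). That puts its earliest start at hour 8; it finishes at 8 + 8 = hour 16.
Conditioning has to wait for primary fermentation (finishes hour 16); pitching (finishes hour 8, plus 3-hour gap → hour 11). The latest of these is hour 16, so conditioning runs hour 16 to 16 + 3 = hour 19.
Packaging cannot start until conditioning (finishes hour 19); milling (finishes hour 1). The controlling bound is hour 19, so packaging finishes at 19 + 9 = hour 28.
All tasks are finished once the last one completes. Finish times: Milling at 1, The boil at 4, Chilling at 1, Pitching at 8, Primary fermentation at 16, Conditioning at 19, Packaging at 28. The latest is hour 28.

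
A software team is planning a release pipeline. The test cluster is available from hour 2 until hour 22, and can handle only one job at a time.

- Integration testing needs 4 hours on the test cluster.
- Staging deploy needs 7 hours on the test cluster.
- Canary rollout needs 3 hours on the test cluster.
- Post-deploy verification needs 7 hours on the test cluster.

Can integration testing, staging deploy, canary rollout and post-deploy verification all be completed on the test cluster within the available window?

No

The test cluster window is 22 − 2 = 20 hours.
Running back to back, the jobs need 4 + 7 + 3 + 7 = 21 hours on the test cluster.
Since 21 > 20, they cannot all fit.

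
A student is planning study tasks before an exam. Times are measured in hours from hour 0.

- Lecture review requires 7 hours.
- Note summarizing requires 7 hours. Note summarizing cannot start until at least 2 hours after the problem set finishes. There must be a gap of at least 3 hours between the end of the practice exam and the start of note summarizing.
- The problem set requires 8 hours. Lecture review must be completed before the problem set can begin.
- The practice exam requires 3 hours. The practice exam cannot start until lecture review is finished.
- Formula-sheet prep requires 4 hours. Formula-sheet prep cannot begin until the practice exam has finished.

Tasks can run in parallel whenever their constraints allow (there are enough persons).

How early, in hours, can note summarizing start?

Lecture review can start immediately at hour 0; it finishes at hour 7.
The practice exam cannot begin until lecture review (finishes hour 7). It runs from hour 7 to 7 + 3 = hour 10.
The problem set waits on lecture review (finishes hour 7), so it starts at hour 7 and finishes at 7 + 8 = hour 15.
Note summarizing waits on the problem set (finishes hour 15, plus 2-hour gap → hour 17); the practice exam (finishes hour 10, plus 3-hour gap → hour 13). The latest of these is hour 17, which is the earliest note summarizing can start.

17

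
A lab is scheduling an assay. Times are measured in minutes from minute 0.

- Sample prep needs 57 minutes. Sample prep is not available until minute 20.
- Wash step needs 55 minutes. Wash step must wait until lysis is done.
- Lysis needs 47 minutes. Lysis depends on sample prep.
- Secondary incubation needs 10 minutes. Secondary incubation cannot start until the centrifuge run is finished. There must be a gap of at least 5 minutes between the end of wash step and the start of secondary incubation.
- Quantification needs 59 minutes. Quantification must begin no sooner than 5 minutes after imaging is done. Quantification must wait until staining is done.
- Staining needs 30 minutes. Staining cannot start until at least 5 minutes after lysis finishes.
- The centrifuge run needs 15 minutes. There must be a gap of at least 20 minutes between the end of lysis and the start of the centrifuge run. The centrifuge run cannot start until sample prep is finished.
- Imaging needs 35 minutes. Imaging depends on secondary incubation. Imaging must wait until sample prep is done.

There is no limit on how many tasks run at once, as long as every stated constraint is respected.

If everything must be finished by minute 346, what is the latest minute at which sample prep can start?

To finish by minute 346, quantification (duration 59) must start no later than minute 287.
Imaging has to be done before quantification (must start by minute 287, minus 5-minute gap → minute 282). That means finishing by minute 282, i.e. starting by 282 − 35 = minute 247.
Secondary incubation has to be done before imaging (must start by minute 247). That means finishing by minute 247, i.e. starting by 247 − 10 = minute 237.
The centrifuge run feeds into secondary incubation (must start by minute 237); so the centrifuge run must finish by minute 237 and therefore start by minute 222.
Since secondary incubation (must start by minute 237, minus 5-minute gap → minute 232) depends on it, wash step must finish by minute 232. Backing off its 55-minute duration gives a latest start of minute 177.
Staining must finish before quantification (must start by minute 287). With a 30-minute duration, staining must start by 287 − 30 = minute 257.
Lysis must finish in time for the centrifuge run (must start by minute 222, minus 20-minute gap → minute 202); wash step (must start by minute 177); staining (must start by minute 257, minus 5-minute gap → minute 252). The tightest is minute 177, so lysis must start by 177 − 47 = minute 130.
Sample prep has several dependents: lysis (must start by minute 130); the centrifuge run (must start by minute 222); imaging (must start by minute 247). The earliest of those limits is minute 130, so sample prep must start by 130 − 57 = minute 73.

73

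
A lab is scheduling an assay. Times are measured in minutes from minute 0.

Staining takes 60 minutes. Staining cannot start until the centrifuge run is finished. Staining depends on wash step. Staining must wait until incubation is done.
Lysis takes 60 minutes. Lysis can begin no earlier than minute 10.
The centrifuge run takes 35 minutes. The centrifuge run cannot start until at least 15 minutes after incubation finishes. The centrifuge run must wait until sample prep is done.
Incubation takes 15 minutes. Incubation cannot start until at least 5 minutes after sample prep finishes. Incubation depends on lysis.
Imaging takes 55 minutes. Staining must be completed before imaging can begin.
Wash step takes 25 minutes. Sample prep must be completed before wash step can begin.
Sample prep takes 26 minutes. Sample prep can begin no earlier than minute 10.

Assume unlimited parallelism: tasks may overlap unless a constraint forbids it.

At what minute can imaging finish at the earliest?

Lysis waits on its own release at minute 10, so it starts at minute 10 and finishes at 10 + 60 = minute 70.
Sample prep waits on its own release at minute 10, so it starts at minute 10 and finishes at 10 + 26 = minute 36.
After sample prep (finishes minute 36), wash step can start at minute 36 and finishes at minute 61.
Incubation needs all of sample prep (finishes minute 36, plus 5-minute gap → minute 41); lysis (finishes minute 70). That puts its earliest start at minute 70; it finishes at 70 + 15 = minute 85.
For the centrifuge run: incubation (finishes minute 85, plus 15-minute gap → minute 100); sample prep (finishes minute 36). Taking the maximum gives a start of minute 100, and it finishes at 100 + 35 = minute 135.
Staining cannot start until the centrifuge run (finishes minute 135); wash step (finishes minute 61); incubation (finishes minute 85). The controlling bound is minute 135, so staining finishes at 135 + 60 = minute 195.
After staining (finishes minute 195), imaging can start at minute 195 and finishes at minute 250.

250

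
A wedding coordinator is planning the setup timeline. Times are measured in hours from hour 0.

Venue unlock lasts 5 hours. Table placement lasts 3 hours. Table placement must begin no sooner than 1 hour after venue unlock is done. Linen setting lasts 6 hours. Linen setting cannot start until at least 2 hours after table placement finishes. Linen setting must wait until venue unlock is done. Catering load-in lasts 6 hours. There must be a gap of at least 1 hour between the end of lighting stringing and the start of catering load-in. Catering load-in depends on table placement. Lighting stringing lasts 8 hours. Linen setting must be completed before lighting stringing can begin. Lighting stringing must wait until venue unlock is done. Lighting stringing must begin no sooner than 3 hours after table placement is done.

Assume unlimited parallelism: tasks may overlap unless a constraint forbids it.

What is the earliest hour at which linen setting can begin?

11

Venue unlock has no prerequisites, so it starts at hour 0 and finishes at hour 5.
Table placement waits on venue unlock (finishes hour 5, plus 1-hour gap → hour 6), so it starts at hour 6 and finishes at 6 + 3 = hour 9.
Linen setting waits on table placement (finishes hour 9, plus 2-hour gap → hour 11); venue unlock (finishes hour 5). The latest of these is hour 11, which is the earliest linen setting can start.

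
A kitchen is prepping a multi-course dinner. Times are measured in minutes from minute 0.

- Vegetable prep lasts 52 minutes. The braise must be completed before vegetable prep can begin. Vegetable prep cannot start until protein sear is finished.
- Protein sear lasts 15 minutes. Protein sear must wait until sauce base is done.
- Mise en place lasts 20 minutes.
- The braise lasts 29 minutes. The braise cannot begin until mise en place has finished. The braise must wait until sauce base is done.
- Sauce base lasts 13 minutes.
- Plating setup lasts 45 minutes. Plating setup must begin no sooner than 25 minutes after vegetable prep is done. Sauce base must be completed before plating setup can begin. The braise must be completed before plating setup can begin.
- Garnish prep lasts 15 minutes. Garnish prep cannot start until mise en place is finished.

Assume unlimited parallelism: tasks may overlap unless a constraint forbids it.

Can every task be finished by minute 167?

Sauce base can start immediately at minute 0; it finishes at minute 13.
After sauce base (finishes minute 13), protein sear can start at minute 13 and finishes at minute 28.
Nothing blocks mise en place, so it runs from minute 0 to minute 20.
After mise en place (finishes minute 20), garnish prep can start at minute 20 and finishes at minute 35.
For the braise: mise en place (finishes minute 20); sauce base (finishes minute 13). Taking the maximum gives a start of minute 20, and it finishes at 20 + 29 = minute 49.
For vegetable prep: the braise (finishes minute 49); protein sear (finishes minute 28). Taking the maximum gives a start of minute 49, and it finishes at 49 + 52 = minute 101.
Plating setup cannot start until vegetable prep (finishes minute 101, plus 25-minute gap → minute 126); sauce base (finishes minute 13); the braise (finishes minute 49). The controlling bound is minute 126, so plating setup finishes at 126 + 45 = minute 171.
The earliest everything can be done is minute 171, which is after the deadline of 167, so it is not possible.

No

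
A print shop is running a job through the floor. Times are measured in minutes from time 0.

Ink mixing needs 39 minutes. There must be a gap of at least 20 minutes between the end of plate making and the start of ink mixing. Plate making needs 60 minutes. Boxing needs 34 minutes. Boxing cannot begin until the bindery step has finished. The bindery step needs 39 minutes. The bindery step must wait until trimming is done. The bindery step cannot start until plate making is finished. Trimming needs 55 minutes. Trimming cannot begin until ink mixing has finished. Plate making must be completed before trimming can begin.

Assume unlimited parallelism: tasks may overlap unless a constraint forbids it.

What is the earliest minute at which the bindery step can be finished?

Plate making has no prerequisites, so it starts at minute 0 and finishes at minute 60.
Ink mixing waits on plate making (finishes minute 60, plus 20-minute gap → minute 80), so it starts at minute 80 and finishes at 80 + 39 = minute 119.
Trimming needs all of ink mixing (finishes minute 119); plate making (finishes minute 60). That puts its earliest start at minute 119; it finishes at 119 + 55 = minute 174.
The bindery step cannot start until trimming (finishes minute 174); plate making (finishes minute 60). The controlling bound is minute 174, so the bindery step finishes at 174 + 39 = minute 213.

213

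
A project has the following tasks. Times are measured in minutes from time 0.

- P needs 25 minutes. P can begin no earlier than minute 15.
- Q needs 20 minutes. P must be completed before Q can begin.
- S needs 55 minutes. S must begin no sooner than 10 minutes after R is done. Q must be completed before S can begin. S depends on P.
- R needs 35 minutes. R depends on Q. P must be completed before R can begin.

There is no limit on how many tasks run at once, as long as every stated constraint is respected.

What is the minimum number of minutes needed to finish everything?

P waits on its own release at minute 15, so it starts at minute 15 and finishes at 15 + 25 = minute 40.
After P (finishes minute 40), Q can start at minute 40 and finishes at minute 60.
R cannot start until Q (finishes minute 60); P (finishes minute 40). The controlling bound is minute 60, so R finishes at 60 + 35 = minute 95.
For S: R (finishes minute 95, plus 10-minute gap → minute 105); Q (finishes minute 60); P (finishes minute 40). Taking the maximum gives a start of minute 105, and it finishes at 105 + 55 = minute 160.
All tasks are finished once the last one completes. Finish times: P at 40, Q at 60, R at 95, S at 160. The latest is minute 160.

160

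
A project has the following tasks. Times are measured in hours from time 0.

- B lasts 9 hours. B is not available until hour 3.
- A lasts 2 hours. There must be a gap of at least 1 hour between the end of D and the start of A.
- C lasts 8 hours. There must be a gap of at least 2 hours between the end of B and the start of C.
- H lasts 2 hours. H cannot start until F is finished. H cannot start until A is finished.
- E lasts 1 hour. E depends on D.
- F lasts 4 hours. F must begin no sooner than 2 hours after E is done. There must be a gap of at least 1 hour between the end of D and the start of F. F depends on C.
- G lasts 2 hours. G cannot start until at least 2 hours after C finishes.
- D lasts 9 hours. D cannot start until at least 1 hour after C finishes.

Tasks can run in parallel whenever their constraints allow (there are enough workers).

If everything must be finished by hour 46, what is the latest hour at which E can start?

Nothing follows H; the deadline of hour 46 is its only limit. It must start by 46 − 2 = hour 44.
F must finish before H (must start by hour 44). With a 4-hour duration, F must start by 44 − 4 = hour 40.
E must finish before F (must start by hour 40, minus 2-hour gap → hour 38). With a 1-hour duration, E must start by 38 − 1 = hour 37.

37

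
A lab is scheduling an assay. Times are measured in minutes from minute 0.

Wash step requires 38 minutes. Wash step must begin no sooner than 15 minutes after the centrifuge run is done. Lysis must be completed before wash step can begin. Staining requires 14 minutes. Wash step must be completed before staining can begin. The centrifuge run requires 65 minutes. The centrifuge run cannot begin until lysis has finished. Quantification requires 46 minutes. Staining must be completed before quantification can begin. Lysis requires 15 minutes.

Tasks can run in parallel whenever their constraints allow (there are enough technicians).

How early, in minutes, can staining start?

133

Lysis can start immediately at minute 0; it finishes at minute 15.
The centrifuge run waits on lysis (finishes minute 15), so it starts at minute 15 and finishes at 15 + 65 = minute 80.
Wash step has to wait for the centrifuge run (finishes minute 80, plus 15-minute gap → minute 95); lysis (finishes minute 15). The latest of these is minute 95, so wash step runs minute 95 to 95 + 38 = minute 133.
Staining waits on wash step (finishes minute 133), so the earliest it can start is minute 133.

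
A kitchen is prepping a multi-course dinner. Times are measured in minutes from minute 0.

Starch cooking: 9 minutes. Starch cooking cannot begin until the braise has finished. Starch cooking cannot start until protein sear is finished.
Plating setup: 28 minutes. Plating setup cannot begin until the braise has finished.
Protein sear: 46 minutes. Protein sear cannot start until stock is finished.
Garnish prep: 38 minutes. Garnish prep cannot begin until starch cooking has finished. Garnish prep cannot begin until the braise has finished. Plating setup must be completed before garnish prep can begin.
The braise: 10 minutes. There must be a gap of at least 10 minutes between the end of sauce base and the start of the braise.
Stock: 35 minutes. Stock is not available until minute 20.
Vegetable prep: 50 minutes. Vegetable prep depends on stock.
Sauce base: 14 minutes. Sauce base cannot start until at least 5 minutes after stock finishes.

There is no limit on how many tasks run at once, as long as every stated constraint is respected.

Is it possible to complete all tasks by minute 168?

Stock cannot begin until its own release at minute 20. It runs from minute 20 to 20 + 35 = minute 55.
Vegetable prep waits on stock (finishes minute 55), so it starts at minute 55 and finishes at 55 + 50 = minute 105.
Protein sear cannot begin until stock (finishes minute 55). It runs from minute 55 to 55 + 46 = minute 101.
Sauce base waits on stock (finishes minute 55, plus 5-minute gap → minute 60), so it starts at minute 60 and finishes at 60 + 14 = minute 74.
The braise cannot begin until sauce base (finishes minute 74, plus 10-minute gap → minute 84). It runs from minute 84 to 84 + 10 = minute 94.
Plating setup waits on the braise (finishes minute 94), so it starts at minute 94 and finishes at 94 + 28 = minute 122.
For starch cooking: the braise (finishes minute 94); protein sear (finishes minute 101). Taking the maximum gives a start of minute 101, and it finishes at 101 + 9 = minute 110.
Garnish prep needs all of starch cooking (finishes minute 110); the braise (finishes minute 94); plating setup (finishes minute 122). That puts its earliest start at minute 122; it finishes at 122 + 38 = minute 160.
Every task is finished by minute 160, which is no later than the deadline of 168, so the schedule is feasible.

Yes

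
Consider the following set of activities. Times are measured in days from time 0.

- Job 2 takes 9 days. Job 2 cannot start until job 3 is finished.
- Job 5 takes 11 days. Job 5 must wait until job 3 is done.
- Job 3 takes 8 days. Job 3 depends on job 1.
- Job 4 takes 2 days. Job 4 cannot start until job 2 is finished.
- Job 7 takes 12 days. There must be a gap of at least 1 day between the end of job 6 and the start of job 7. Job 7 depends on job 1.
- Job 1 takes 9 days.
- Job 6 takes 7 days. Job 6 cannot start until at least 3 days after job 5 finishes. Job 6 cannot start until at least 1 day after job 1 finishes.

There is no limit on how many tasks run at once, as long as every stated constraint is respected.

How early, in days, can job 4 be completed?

28

Job 1 has no prerequisites, so it starts at day 0 and finishes at day 9.
Job 3 waits on job 1 (finishes day 9), so it starts at day 9 and finishes at 9 + 8 = day 17.
Job 2 cannot begin until job 3 (finishes day 17). It runs from day 17 to 17 + 9 = day 26.
Job 4 cannot begin until job 2 (finishes day 26). It runs from day 26 to 26 + 2 = day 28.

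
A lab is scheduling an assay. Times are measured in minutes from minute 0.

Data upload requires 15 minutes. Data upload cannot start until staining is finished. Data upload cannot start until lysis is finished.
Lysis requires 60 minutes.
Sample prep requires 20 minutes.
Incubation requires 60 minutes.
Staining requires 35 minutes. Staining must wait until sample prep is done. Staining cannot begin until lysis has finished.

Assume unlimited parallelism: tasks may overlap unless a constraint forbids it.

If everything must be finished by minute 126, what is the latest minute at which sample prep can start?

Nothing follows data upload; the deadline of minute 126 is its only limit. It must start by 126 − 15 = minute 111.
Staining must finish before data upload (must start by minute 111). With a 35-minute duration, staining must start by 111 − 35 = minute 76.
Sample prep must finish before staining (must start by minute 76). With a 20-minute duration, sample prep must start by 76 − 20 = minute 56.

56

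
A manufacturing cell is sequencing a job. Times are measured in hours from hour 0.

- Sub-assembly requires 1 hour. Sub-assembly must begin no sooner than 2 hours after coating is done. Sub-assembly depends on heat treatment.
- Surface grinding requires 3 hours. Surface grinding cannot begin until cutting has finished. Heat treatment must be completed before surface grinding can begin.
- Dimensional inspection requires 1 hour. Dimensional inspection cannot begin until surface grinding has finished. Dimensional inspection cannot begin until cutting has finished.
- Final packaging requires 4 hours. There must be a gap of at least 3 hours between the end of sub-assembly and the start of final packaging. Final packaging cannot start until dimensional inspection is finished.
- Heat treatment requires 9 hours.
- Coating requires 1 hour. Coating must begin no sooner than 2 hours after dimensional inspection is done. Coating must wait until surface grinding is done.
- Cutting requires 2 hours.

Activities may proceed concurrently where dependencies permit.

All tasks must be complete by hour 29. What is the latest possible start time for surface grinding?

12

To finish by hour 29, final packaging (duration 4) must start no later than hour 25.
Since final packaging (must start by hour 25, minus 3-hour gap → hour 22) depends on it, sub-assembly must finish by hour 22. Backing off its 1-hour duration gives a latest start of hour 21.
Coating has to be done before sub-assembly (must start by hour 21, minus 2-hour gap → hour 19). That means finishing by hour 19, i.e. starting by 19 − 1 = hour 18.
Dimensional inspection has several dependents: coating (must start by hour 18, minus 2-hour gap → hour 16); final packaging (must start by hour 25). The earliest of those limits is hour 16, so dimensional inspection must start by 16 − 1 = hour 15.
Surface grinding has several dependents: dimensional inspection (must start by hour 15); coating (must start by hour 18). The earliest of those limits is hour 15, so surface grinding must start by 15 − 3 = hour 12.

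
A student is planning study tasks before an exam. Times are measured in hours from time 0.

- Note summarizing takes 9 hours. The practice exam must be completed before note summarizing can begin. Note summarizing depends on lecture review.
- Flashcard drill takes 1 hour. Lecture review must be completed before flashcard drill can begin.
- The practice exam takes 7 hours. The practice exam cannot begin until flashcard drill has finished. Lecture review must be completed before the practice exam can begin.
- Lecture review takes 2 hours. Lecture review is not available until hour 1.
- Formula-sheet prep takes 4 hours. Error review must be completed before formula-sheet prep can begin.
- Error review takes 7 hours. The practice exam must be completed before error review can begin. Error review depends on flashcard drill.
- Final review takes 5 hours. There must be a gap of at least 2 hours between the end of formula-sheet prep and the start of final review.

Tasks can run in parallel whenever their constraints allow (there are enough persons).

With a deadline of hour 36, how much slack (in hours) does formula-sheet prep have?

Lecture review cannot begin until its own release at hour 1. It runs from hour 1 to 1 + 2 = hour 3.
Flashcard drill waits on lecture review (finishes hour 3), so it starts at hour 3 and finishes at 3 + 1 = hour 4.
The practice exam cannot start until flashcard drill (finishes hour 4); lecture review (finishes hour 3). The controlling bound is hour 4, so the practice exam finishes at 4 + 7 = hour 11.
For error review: the practice exam (finishes hour 11); flashcard drill (finishes hour 4). Taking the maximum gives a start of hour 11, and it finishes at 11 + 7 = hour 18.
Formula-sheet prep waits on error review (finishes hour 18), so it starts at hour 18 and finishes at 18 + 4 = hour 22.

Working backward from the deadline:
Final review has no dependents, so it just needs to finish by hour 36. Starting by 36 − 5 = hour 31 achieves that.
Formula-sheet prep must finish before final review (must start by hour 31, minus 2-hour gap → hour 29). With a 4-hour duration, formula-sheet prep must start by 29 − 4 = hour 25.
So formula-sheet prep can start as early as hour 18 and as late as hour 25, giving 25 − 18 = 7 hours of slack.

7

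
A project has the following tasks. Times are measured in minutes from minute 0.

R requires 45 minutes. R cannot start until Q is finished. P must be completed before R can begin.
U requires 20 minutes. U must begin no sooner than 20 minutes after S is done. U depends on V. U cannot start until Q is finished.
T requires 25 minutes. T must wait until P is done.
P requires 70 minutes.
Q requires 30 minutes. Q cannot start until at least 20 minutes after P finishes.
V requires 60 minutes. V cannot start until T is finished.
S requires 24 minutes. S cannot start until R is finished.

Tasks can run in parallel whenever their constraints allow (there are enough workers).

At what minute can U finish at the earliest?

P can start immediately at minute 0; it finishes at minute 70.
T waits on P (finishes minute 70), so it starts at minute 70 and finishes at 70 + 25 = minute 95.
V cannot begin until T (finishes minute 95). It runs from minute 95 to 95 + 60 = minute 155.
Q waits on P (finishes minute 70, plus 20-minute gap → minute 90), so it starts at minute 90 and finishes at 90 + 30 = minute 120.
R has to wait for Q (finishes minute 120); P (finishes minute 70). The latest of these is minute 120, so R runs minute 120 to 120 + 45 = minute 165.
S cannot begin until R (finishes minute 165). It runs from minute 165 to 165 + 24 = minute 189.
U needs all of S (finishes minute 189, plus 20-minute gap → minute 209); V (finishes minute 155); Q (finishes minute 120). That puts its earliest start at minute 209; it finishes at 209 + 20 = minute 229.

229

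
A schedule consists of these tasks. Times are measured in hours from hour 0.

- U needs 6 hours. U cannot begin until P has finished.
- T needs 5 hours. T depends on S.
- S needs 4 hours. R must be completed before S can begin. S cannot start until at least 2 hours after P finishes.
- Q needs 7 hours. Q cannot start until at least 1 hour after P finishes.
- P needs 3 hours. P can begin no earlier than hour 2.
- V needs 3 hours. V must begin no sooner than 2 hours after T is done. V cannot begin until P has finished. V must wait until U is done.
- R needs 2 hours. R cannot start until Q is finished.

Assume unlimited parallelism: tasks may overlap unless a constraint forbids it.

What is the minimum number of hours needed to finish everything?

29

After its own release at hour 2, P can start at hour 2 and finishes at hour 5.
After P (finishes hour 5), U can start at hour 5 and finishes at hour 11.
Q waits on P (finishes hour 5, plus 1-hour gap → hour 6), so it starts at hour 6 and finishes at 6 + 7 = hour 13.
R cannot begin until Q (finishes hour 13). It runs from hour 13 to 13 + 2 = hour 15.
S cannot start until R (finishes hour 15); P (finishes hour 5, plus 2-hour gap → hour 7). The controlling bound is hour 15, so S finishes at 15 + 4 = hour 19.
After S (finishes hour 19), T can start at hour 19 and finishes at hour 24.
V has to wait for T (finishes hour 24, plus 2-hour gap → hour 26); P (finishes hour 5); U (finishes hour 11). The latest of these is hour 26, so V runs hour 26 to 26 + 3 = hour 29.
All tasks are finished once the last one completes. Finish times: P at 5, Q at 13, R at 15, S at 19, T at 24, U at 11, V at 29. The latest is hour 29.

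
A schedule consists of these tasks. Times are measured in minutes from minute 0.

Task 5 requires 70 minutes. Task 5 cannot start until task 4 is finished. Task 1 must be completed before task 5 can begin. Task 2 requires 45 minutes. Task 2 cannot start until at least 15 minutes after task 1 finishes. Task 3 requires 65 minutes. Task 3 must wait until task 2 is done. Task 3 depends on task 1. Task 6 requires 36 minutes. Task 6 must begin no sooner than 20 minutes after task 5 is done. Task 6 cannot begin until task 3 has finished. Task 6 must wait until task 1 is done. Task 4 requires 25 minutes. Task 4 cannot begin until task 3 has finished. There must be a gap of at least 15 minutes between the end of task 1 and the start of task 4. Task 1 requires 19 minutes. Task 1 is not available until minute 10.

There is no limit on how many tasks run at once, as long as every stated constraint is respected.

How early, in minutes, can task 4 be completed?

179

Task 1 waits on its own release at minute 10, so it starts at minute 10 and finishes at 10 + 19 = minute 29.
Task 2 cannot begin until task 1 (finishes minute 29, plus 15-minute gap → minute 44). It runs from minute 44 to 44 + 45 = minute 89.
Task 3 cannot start until task 2 (finishes minute 89); task 1 (finishes minute 29). The controlling bound is minute 89, so task 3 finishes at 89 + 65 = minute 154.
Task 4 needs all of task 3 (finishes minute 154); task 1 (finishes minute 29, plus 15-minute gap → minute 44). That puts its earliest start at minute 154; it finishes at 154 + 25 = minute 179.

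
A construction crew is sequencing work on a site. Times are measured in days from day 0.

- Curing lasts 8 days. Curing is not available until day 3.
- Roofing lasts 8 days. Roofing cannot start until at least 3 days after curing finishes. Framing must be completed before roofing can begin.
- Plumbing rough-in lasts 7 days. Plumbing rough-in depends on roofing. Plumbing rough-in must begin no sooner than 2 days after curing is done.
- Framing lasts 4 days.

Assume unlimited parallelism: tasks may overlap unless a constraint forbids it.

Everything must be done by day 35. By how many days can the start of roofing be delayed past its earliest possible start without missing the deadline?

6

Nothing blocks framing, so it runs from day 0 to day 4.
After its own release at day 3, curing can start at day 3 and finishes at day 11.
For roofing: curing (finishes day 11, plus 3-day gap → day 14); framing (finishes day 4). Taking the maximum gives a start of day 14, and it finishes at 14 + 8 = day 22.

Working backward from the deadline:
Plumbing rough-in has no dependents, so it just needs to finish by day 35. Starting by 35 − 7 = day 28 achieves that.
Roofing feeds into plumbing rough-in (must start by day 28); so roofing must finish by day 28 and therefore start by day 20.
So roofing can start as early as day 14 and as late as day 20, giving 20 − 14 = 6 days of slack.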